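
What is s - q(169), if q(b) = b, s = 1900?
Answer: 1731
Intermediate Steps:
s - q(169) = 1900 - 1*169 = 1900 - 169 = 1731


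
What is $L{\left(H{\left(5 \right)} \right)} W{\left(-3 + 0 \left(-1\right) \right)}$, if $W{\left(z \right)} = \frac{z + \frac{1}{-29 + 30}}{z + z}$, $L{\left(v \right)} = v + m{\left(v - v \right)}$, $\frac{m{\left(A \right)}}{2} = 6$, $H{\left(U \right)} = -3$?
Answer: $3$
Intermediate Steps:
$m{\left(A \right)} = 12$ ($m{\left(A \right)} = 2 \cdot 6 = 12$)
$L{\left(v \right)} = 12 + v$ ($L{\left(v \right)} = v + 12 = 12 + v$)
$W{\left(z \right)} = \frac{1 + z}{2 z}$ ($W{\left(z \right)} = \frac{z + 1^{-1}}{2 z} = \left(z + 1\right) \frac{1}{2 z} = \left(1 + z\right) \frac{1}{2 z} = \frac{1 + z}{2 z}$)
$L{\left(H{\left(5 \right)} \right)} W{\left(-3 + 0 \left(-1\right) \right)} = \left(12 - 3\right) \frac{1 + \left(-3 + 0 \left(-1\right)\right)}{2 \left(-3 + 0 \left(-1\right)\right)} = 9 \frac{1 + \left(-3 + 0\right)}{2 \left(-3 + 0\right)} = 9 \frac{1 - 3}{2 \left(-3\right)} = 9 \cdot \frac{1}{2} \left(- \frac{1}{3}\right) \left(-2\right) = 9 \cdot \frac{1}{3} = 3$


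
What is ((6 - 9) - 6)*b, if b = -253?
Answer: 2277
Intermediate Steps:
((6 - 9) - 6)*b = ((6 - 9) - 6)*(-253) = (-3 - 6)*(-253) = -9*(-253) = 2277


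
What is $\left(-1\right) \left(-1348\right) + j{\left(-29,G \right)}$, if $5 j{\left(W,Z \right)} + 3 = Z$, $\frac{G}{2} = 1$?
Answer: $\frac{6739}{5} \approx 1347.8$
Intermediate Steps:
$G = 2$ ($G = 2 \cdot 1 = 2$)
$j{\left(W,Z \right)} = - \frac{3}{5} + \frac{Z}{5}$
$\left(-1\right) \left(-1348\right) + j{\left(-29,G \right)} = \left(-1\right) \left(-1348\right) + \left(- \frac{3}{5} + \frac{1}{5} \cdot 2\right) = 1348 + \left(- \frac{3}{5} + \frac{2}{5}\right) = 1348 - \frac{1}{5} = \frac{6739}{5}$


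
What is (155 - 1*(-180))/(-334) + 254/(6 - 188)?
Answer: -72903/30394 ≈ -2.3986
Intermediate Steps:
(155 - 1*(-180))/(-334) + 254/(6 - 188) = (155 + 180)*(-1/334) + 254/(-182) = 335*(-1/334) + 254*(-1/182) = -335/334 - 127/91 = -72903/30394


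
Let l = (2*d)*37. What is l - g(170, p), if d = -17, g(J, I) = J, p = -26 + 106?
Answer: -1428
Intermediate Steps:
p = 80
l = -1258 (l = (2*(-17))*37 = -34*37 = -1258)
l - g(170, p) = -1258 - 1*170 = -1258 - 170 = -1428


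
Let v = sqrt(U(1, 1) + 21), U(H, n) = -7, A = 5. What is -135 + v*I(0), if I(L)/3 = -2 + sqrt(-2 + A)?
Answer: -135 - 3*sqrt(14)*(2 - sqrt(3)) ≈ -138.01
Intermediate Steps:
I(L) = -6 + 3*sqrt(3) (I(L) = 3*(-2 + sqrt(-2 + 5)) = 3*(-2 + sqrt(3)) = -6 + 3*sqrt(3))
v = sqrt(14) (v = sqrt(-7 + 21) = sqrt(14) ≈ 3.7417)
-135 + v*I(0) = -135 + sqrt(14)*(-6 + 3*sqrt(3))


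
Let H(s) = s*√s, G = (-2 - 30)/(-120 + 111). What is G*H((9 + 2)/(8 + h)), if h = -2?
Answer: 88*√66/81 ≈ 8.8261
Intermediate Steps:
G = 32/9 (G = -32/(-9) = -32*(-⅑) = 32/9 ≈ 3.5556)
H(s) = s^(3/2)
G*H((9 + 2)/(8 + h)) = 32*((9 + 2)/(8 - 2))^(3/2)/9 = 32*(11/6)^(3/2)/9 = 32*(11*√66/36)/9 = 88*√66/81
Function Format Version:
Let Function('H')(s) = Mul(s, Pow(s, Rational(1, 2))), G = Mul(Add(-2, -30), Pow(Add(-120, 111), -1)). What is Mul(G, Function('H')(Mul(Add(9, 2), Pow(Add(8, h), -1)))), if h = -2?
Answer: Mul(Rational(88, 81), Pow(66, Rational(1, 2))) ≈ 8.8261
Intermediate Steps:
G = Rational(32, 9) (G = Mul(-32, Pow(-9, -1)) = Mul(-32, Rational(-1, 9)) = Rational(32, 9) ≈ 3.5556)
Function('H')(s) = Pow(s, Rational(3, 2))
Mul(G, Function('H')(Mul(Add(9, 2), Pow(Add(8, h), -1)))) = Mul(Rational(32, 9), Pow(Mul(Add(9, 2), Pow(Add(8, -2), -1)), Rational(3, 2))) = Mul(Rational(32, 9), Pow(Mul(11, Pow(6, -1)), Rational(3, 2))) = Mul(Rational(32, 9), Pow(Mul(11, Rational(1, 6)), Rational(3, 2))) = Mul(Rational(32, 9), Pow(Rational(11, 6), Rational(3, 2))) = Mul(Rational(32, 9), Mul(Rational(11, 36), Pow(66, Rational(1, 2)))) = Mul(Rational(88, 81), Pow(66, Rational(1, 2)))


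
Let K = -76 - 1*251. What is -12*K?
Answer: 3924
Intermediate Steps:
K = -327 (K = -76 - 251 = -327)
-12*K = -12*(-327) = 3924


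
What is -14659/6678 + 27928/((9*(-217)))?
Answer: -3414797/207018 ≈ -16.495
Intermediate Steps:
-14659/6678 + 27928/((9*(-217))) = -14659*1/6678 + 27928/(-1953) = -14659/6678 + 27928*(-1/1953) = -14659/6678 - 27928/1953 = -3414797/207018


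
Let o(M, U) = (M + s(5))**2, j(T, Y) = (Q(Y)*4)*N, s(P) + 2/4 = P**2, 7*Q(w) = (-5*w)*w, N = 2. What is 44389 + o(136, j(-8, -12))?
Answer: 280597/4 ≈ 70149.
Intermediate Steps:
Q(w) = -5*w**2/7 (Q(w) = ((-5*w)*w)/7 = (-5*w**2)/7 = -5*w**2/7)
s(P) = -1/2 + P**2
j(T, Y) = -40*Y**2/7 (j(T, Y) = (-5*Y**2/7*4)*2 = -20*Y**2/7*2 = -40*Y**2/7)
o(M, U) = (49/2 + M)**2 (o(M, U) = (M + (-1/2 + 5**2))**2 = (M + (-1/2 + 25))**2 = (M + 49/2)**2 = (49/2 + M)**2)
44389 + o(136, j(-8, -12)) = 44389 + (49 + 2*136)**2/4 = 44389 + (49 + 272)**2/4 = 44389 + (1/4)*321**2 = 44389 + (1/4)*103041 = 44389 + 103041/4 = 280597/4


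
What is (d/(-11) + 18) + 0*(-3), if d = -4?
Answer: 202/11 ≈ 18.364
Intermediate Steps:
(d/(-11) + 18) + 0*(-3) = (-4/(-11) + 18) + 0*(-3) = (-4*(-1/11) + 18) + 0 = (4/11 + 18) + 0 = 202/11 + 0 = 202/11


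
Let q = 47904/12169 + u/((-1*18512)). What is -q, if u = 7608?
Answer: -99277137/28159066 ≈ -3.5256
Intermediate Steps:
q = 99277137/28159066 (q = 47904/12169 + 7608/((-1*18512)) = 47904*(1/12169) + 7608/(-18512) = 47904/12169 + 7608*(-1/18512) = 47904/12169 - 951/2314 = 99277137/28159066 ≈ 3.5256)
-q = -1*99277137/28159066 = -99277137/28159066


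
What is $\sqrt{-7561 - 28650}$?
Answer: $7 i \sqrt{739} \approx 190.29 i$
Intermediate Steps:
$\sqrt{-7561 - 28650} = \sqrt{-36211} = 7 i \sqrt{739}$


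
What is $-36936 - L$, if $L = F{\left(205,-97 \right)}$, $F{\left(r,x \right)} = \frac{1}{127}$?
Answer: $- \frac{4690873}{127} \approx -36936.0$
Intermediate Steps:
$F{\left(r,x \right)} = \frac{1}{127}$
$L = \frac{1}{127} \approx 0.007874$
$-36936 - L = -36936 - \frac{1}{127} = - \frac{4690873}{127}$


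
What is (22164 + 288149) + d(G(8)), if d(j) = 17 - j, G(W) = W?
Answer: 310322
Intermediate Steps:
(22164 + 288149) + d(G(8)) = (22164 + 288149) + (17 - 1*8) = 310313 + (17 - 8) = 310313 + 9 = 310322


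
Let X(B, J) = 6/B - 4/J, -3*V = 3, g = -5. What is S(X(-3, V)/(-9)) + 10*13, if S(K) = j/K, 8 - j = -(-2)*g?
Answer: 49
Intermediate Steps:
V = -1 (V = -⅓*3 = -1)
X(B, J) = -4/J + 6/B
j = 18 (j = 8 - (-1)*(-2*(-5)) = 8 - (-1)*10 = 8 - 1*(-10) = 8 + 10 = 18)
S(K) = 18/K
S(X(-3, V)/(-9)) + 10*13 = 18/(((-4/(-1) + 6/(-3))/(-9))) + 10*13 = 18/(((-4*(-1) + 6*(-⅓))*(-⅑))) + 130 = 18/(((4 - 2)*(-⅑))) + 130 = 18/((2*(-⅑))) + 130 = 18/(-2/9) + 130 = 18*(-9/2) + 130 = -81 + 130 = 49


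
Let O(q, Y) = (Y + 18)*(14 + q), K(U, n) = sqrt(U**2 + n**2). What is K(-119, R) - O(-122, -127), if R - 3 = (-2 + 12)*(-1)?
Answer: -11772 + 7*sqrt(290) ≈ -11653.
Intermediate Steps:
R = -7 (R = 3 + (-2 + 12)*(-1) = 3 + 10*(-1) = 3 - 10 = -7)
O(q, Y) = (14 + q)*(18 + Y) (O(q, Y) = (18 + Y)*(14 + q) = (14 + q)*(18 + Y))
K(-119, R) - O(-122, -127) = sqrt((-119)**2 + (-7)**2) - (252 + 14*(-127) + 18*(-122) - 127*(-122)) = sqrt(14161 + 49) - (252 - 1778 - 2196 + 15494) = sqrt(14210) - 1*11772 = 7*sqrt(290) - 11772 = -11772 + 7*sqrt(290)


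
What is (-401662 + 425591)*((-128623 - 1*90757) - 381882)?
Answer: -14387598398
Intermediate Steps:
(-401662 + 425591)*((-128623 - 1*90757) - 381882) = 23929*((-128623 - 90757) - 381882) = 23929*(-219380 - 381882) = 23929*(-601262) = -14387598398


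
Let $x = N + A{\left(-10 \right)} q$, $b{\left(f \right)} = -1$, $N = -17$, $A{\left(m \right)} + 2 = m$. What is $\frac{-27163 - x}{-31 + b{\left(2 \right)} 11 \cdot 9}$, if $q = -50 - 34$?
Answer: $\frac{14077}{65} \approx 216.57$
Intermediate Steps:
$A{\left(m \right)} = -2 + m$
$q = -84$
$x = 991$ ($x = -17 + \left(-2 - 10\right) \left(-84\right) = -17 - -1008 = -17 + 1008 = 991$)
$\frac{-27163 - x}{-31 + b{\left(2 \right)} 11 \cdot 9} = \frac{-27163 - 991}{-31 + \left(-1\right) 11 \cdot 9} = \frac{-27163 - 991}{-31 - 99} = - \frac{28154}{-31 - 99} = - \frac{28154}{-130} = \left(-28154\right) \left(- \frac{1}{130}\right) = \frac{14077}{65}$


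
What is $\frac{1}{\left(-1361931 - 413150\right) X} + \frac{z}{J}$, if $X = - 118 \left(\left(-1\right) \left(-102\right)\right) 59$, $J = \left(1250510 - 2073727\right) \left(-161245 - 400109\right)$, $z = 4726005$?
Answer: $\frac{992876716180366673}{97085029679524300669332} \approx 1.0227 \cdot 10^{-5}$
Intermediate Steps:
$J = 462116155818$ ($J = \left(-823217\right) \left(-561354\right) = 462116155818$)
$X = -710124$ ($X = \left(-118\right) 102 \cdot 59 = \left(-12036\right) 59 = -710124$)
$\frac{1}{\left(-1361931 - 413150\right) X} + \frac{z}{J} = \frac{1}{\left(-1361931 - 413150\right) \left(-710124\right)} + \frac{4726005}{462116155818} = \frac{1}{-1775081} \left(- \frac{1}{710124}\right) + 4726005 \cdot \frac{1}{462116155818} = \left(- \frac{1}{1775081}\right) \left(- \frac{1}{710124}\right) + \frac{1575335}{154038718606} = \frac{1}{1260527620044} + \frac{1575335}{154038718606} = \frac{992876716180366673}{97085029679524300669332}$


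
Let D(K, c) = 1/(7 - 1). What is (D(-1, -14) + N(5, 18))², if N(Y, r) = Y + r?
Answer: 19321/36 ≈ 536.69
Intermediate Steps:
D(K, c) = ⅙ (D(K, c) = 1/6 = ⅙)
(D(-1, -14) + N(5, 18))² = (⅙ + (5 + 18))² = (⅙ + 23)² = (139/6)² = 19321/36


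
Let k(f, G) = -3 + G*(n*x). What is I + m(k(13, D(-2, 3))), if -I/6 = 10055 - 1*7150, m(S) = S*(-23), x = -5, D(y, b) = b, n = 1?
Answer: -17016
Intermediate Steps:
k(f, G) = -3 - 5*G (k(f, G) = -3 + G*(1*(-5)) = -3 + G*(-5) = -3 - 5*G)
m(S) = -23*S
I = -17430 (I = -6*(10055 - 1*7150) = -6*(10055 - 7150) = -6*2905 = -17430)
I + m(k(13, D(-2, 3))) = -17430 - 23*(-3 - 5*3) = -17430 - 23*(-3 - 15) = -17430 - 23*(-18) = -17430 + 414 = -17016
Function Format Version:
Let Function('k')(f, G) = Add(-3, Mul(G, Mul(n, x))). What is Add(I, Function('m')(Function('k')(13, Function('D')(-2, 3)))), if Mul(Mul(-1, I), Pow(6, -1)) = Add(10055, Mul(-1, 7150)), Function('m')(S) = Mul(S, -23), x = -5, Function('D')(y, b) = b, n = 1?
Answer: -17016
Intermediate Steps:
Function('k')(f, G) = Add(-3, Mul(-5, G)) (Function('k')(f, G) = Add(-3, Mul(G, Mul(1, -5))) = Add(-3, Mul(G, -5)) = Add(-3, Mul(-5, G)))
Function('m')(S) = Mul(-23, S)
I = -17430 (I = Mul(-6, Add(10055, Mul(-1, 7150))) = Mul(-6, Add(10055, -7150)) = Mul(-6, 2905) = -17430)
Add(I, Function('m')(Function('k')(13, Function('D')(-2, 3)))) = Add(-17430, Mul(-23, Add(-3, Mul(-5, 3)))) = Add(-17430, Mul(-23, Add(-3, -15))) = Add(-17430, Mul(-23, -18)) = Add(-17430, 414) = -17016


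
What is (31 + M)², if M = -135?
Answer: 10816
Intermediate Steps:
(31 + M)² = (31 - 135)² = (-104)² = 10816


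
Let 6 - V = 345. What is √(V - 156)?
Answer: 3*I*√55 ≈ 22.249*I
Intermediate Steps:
V = -339 (V = 6 - 1*345 = 6 - 345 = -339)
√(V - 156) = √(-339 - 156) = √(-495) = 3*I*√55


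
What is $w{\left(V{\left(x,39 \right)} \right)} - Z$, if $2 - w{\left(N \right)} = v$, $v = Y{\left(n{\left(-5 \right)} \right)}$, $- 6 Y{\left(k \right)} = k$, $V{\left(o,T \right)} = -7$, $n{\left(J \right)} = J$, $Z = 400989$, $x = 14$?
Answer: $- \frac{2405927}{6} \approx -4.0099 \cdot 10^{5}$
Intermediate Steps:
$Y{\left(k \right)} = - \frac{k}{6}$
$v = \frac{5}{6}$ ($v = \left(- \frac{1}{6}\right) \left(-5\right) = \frac{5}{6} \approx 0.83333$)
$w{\left(N \right)} = \frac{7}{6}$ ($w{\left(N \right)} = 2 - \frac{5}{6} = \frac{7}{6}$)
$w{\left(V{\left(x,39 \right)} \right)} - Z = \frac{7}{6} - 400989 = - \frac{2405927}{6}$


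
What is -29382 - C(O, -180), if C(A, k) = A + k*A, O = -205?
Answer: -66077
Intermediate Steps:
C(A, k) = A + A*k
-29382 - C(O, -180) = -29382 - (-205)*(1 - 180) = -29382 - (-205)*(-179) = -29382 - 1*36695 = -29382 - 36695 = -66077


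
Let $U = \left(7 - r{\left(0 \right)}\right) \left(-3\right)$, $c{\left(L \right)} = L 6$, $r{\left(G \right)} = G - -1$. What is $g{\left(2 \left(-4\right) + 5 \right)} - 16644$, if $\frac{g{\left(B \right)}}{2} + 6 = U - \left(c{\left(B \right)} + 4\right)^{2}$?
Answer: $-17084$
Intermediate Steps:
$r{\left(G \right)} = 1 + G$ ($r{\left(G \right)} = G + 1 = 1 + G$)
$c{\left(L \right)} = 6 L$
$U = -18$ ($U = \left(7 - \left(1 + 0\right)\right) \left(-3\right) = \left(7 - 1\right) \left(-3\right) = 6 \left(-3\right) = -18$)
$g{\left(B \right)} = -48 - 2 \left(4 + 6 B\right)^{2}$ ($g{\left(B \right)} = -12 + 2 \left(-18 - \left(6 B + 4\right)^{2}\right) = -12 + 2 \left(-18 - \left(4 + 6 B\right)^{2}\right) = -12 - \left(36 + 2 \left(4 + 6 B\right)^{2}\right) = -48 - 2 \left(4 + 6 B\right)^{2}$)
$g{\left(2 \left(-4\right) + 5 \right)} - 16644 = \left(-48 - 8 \left(2 + 3 \left(2 \left(-4\right) + 5\right)\right)^{2}\right) - 16644 = \left(-48 - 8 \left(2 + 3 \left(-8 + 5\right)\right)^{2}\right) - 16644 = \left(-48 - 8 \left(2 + 3 \left(-3\right)\right)^{2}\right) - 16644 = \left(-48 - 8 \left(2 - 9\right)^{2}\right) - 16644 = \left(-48 - 8 \left(-7\right)^{2}\right) - 16644 = \left(-48 - 392\right) - 16644 = -440 - 16644 = -17084$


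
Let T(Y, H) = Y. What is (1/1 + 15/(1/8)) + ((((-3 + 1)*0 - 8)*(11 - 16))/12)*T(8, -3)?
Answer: 443/3 ≈ 147.67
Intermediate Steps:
(1/1 + 15/(1/8)) + ((((-3 + 1)*0 - 8)*(11 - 16))/12)*T(8, -3) = (1/1 + 15/(1/8)) + ((((-3 + 1)*0 - 8)*(11 - 16))/12)*8 = (1*1 + 15/(⅛)) + (((-2*0 - 8)*(-5))*(1/12))*8 = (1 + 15*8) + (((0 - 8)*(-5))*(1/12))*8 = (1 + 120) + (-8*(-5)*(1/12))*8 = 121 + (40*(1/12))*8 = 121 + (10/3)*8 = 121 + 80/3 = 443/3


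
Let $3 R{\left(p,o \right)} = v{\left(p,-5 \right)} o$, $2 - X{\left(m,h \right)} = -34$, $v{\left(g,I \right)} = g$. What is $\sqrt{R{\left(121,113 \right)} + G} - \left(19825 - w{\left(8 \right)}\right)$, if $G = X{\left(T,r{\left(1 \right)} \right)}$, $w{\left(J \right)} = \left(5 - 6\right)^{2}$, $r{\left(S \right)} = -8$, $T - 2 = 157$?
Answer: $-19824 + \frac{\sqrt{41343}}{3} \approx -19756.0$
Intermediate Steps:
$T = 159$ ($T = 2 + 157 = 159$)
$X{\left(m,h \right)} = 36$ ($X{\left(m,h \right)} = 2 - -34 = 2 + 34 = 36$)
$w{\left(J \right)} = 1$ ($w{\left(J \right)} = \left(-1\right)^{2} = 1$)
$R{\left(p,o \right)} = \frac{o p}{3}$ ($R{\left(p,o \right)} = \frac{p o}{3} = \frac{o p}{3}$)
$G = 36$
$\sqrt{R{\left(121,113 \right)} + G} - \left(19825 - w{\left(8 \right)}\right) = \sqrt{\frac{1}{3} \cdot 113 \cdot 121 + 36} - \left(19825 - 1\right) = \sqrt{\frac{13673}{3} + 36} - \left(19825 - 1\right) = \sqrt{\frac{13781}{3}} - 19824 = \frac{\sqrt{41343}}{3} - 19824 = -19824 + \frac{\sqrt{41343}}{3}$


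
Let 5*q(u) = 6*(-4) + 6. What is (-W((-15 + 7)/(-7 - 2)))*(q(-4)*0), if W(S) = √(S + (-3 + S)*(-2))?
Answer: 0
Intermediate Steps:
q(u) = -18/5 (q(u) = (6*(-4) + 6)/5 = (-24 + 6)/5 = (⅕)*(-18) = -18/5)
W(S) = √(6 - S) (W(S) = √(S + (6 - 2*S)) = √(6 - S))
(-W((-15 + 7)/(-7 - 2)))*(q(-4)*0) = (-√(6 - (-15 + 7)/(-7 - 2)))*(-18/5*0) = -√(6 - (-8)/(-9))*0 = -√(6 - (-8)*(-1)/9)*0 = -√(6 - 1*8/9)*0 = -√(6 - 8/9)*0 = -√(46/9)*0 = -√46/3*0 = 0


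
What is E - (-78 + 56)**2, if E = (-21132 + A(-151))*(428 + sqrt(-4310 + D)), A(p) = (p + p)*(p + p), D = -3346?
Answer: 29990332 + 140144*I*sqrt(1914) ≈ 2.999e+7 + 6.1312e+6*I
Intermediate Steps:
A(p) = 4*p**2 (A(p) = (2*p)*(2*p) = 4*p**2)
E = 29990816 + 140144*I*sqrt(1914) (E = (-21132 + 4*(-151)**2)*(428 + sqrt(-4310 - 3346)) = (-21132 + 4*22801)*(428 + sqrt(-7656)) = (-21132 + 91204)*(428 + 2*I*sqrt(1914)) = 70072*(428 + 2*I*sqrt(1914)) = 29990816 + 140144*I*sqrt(1914) ≈ 2.9991e+7 + 6.1312e+6*I)
E - (-78 + 56)**2 = (29990816 + 140144*I*sqrt(1914)) - (-78 + 56)**2 = (29990816 + 140144*I*sqrt(1914)) - 1*(-22)**2 = (29990816 + 140144*I*sqrt(1914)) - 1*484 = (29990816 + 140144*I*sqrt(1914)) - 484 = 29990332 + 140144*I*sqrt(1914)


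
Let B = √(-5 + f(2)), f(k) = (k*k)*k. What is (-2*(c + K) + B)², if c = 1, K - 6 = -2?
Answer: (-10 + √3)² ≈ 68.359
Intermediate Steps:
K = 4 (K = 6 - 2 = 4)
f(k) = k³ (f(k) = k²*k = k³)
B = √3 (B = √(-5 + 2³) = √(-5 + 8) = √3 ≈ 1.7320)
(-2*(c + K) + B)² = (-2*(1 + 4) + √3)² = (-2*5 + √3)² = (-10 + √3)²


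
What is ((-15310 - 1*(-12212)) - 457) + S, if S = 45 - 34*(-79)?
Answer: -824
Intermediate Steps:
S = 2731 (S = 45 + 2686 = 2731)
((-15310 - 1*(-12212)) - 457) + S = ((-15310 - 1*(-12212)) - 457) + 2731 = ((-15310 + 12212) - 457) + 2731 = (-3098 - 457) + 2731 = -3555 + 2731 = -824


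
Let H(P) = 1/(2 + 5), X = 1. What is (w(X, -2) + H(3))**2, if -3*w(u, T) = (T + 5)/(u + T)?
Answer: 64/49 ≈ 1.3061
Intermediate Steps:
w(u, T) = -(5 + T)/(3*(T + u)) (w(u, T) = -(T + 5)/(3*(u + T)) = -(5 + T)/(3*(T + u)))
H(P) = 1/7
(w(X, -2) + H(3))**2 = ((-5 - 1*(-2))/(3*(-2 + 1)) + 1/7)**2 = ((1/3)*(-5 + 2)/(-1) + 1/7)**2 = ((1/3)*(-1)*(-3) + 1/7)**2 = (1 + 1/7)**2 = (8/7)**2 = 64/49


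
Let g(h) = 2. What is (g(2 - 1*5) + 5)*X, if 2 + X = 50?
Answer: 336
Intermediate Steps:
X = 48 (X = -2 + 50 = 48)
(g(2 - 1*5) + 5)*X = (2 + 5)*48 = 7*48 = 336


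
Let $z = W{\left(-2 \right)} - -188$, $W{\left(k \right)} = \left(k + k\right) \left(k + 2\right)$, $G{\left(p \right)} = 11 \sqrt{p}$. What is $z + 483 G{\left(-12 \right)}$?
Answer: $188 + 10626 i \sqrt{3} \approx 188.0 + 18405.0 i$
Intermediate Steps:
$W{\left(k \right)} = 2 k \left(2 + k\right)$
$z = 188$ ($z = 2 \left(-2\right) \left(2 - 2\right) - -188 = 2 \left(-2\right) 0 + 188 = 0 + 188 = 188$)
$z + 483 G{\left(-12 \right)} = 188 + 483 \cdot 11 \sqrt{-12} = 188 + 483 \cdot 11 \cdot 2 i \sqrt{3} = 188 + 483 \cdot 22 i \sqrt{3} = 188 + 10626 i \sqrt{3}$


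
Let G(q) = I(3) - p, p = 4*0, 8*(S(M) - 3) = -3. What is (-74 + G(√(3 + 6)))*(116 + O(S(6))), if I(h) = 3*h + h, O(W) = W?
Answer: -29419/4 ≈ -7354.8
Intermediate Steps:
S(M) = 21/8 (S(M) = 3 + (⅛)*(-3) = 3 - 3/8 = 21/8)
p = 0
I(h) = 4*h
G(q) = 12 (G(q) = 4*3 - 1*0 = 12 + 0 = 12)
(-74 + G(√(3 + 6)))*(116 + O(S(6))) = (-74 + 12)*(116 + 21/8) = -62*949/8 = -29419/4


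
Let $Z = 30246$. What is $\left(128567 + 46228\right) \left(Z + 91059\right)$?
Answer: $21203507475$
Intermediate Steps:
$\left(128567 + 46228\right) \left(Z + 91059\right) = \left(128567 + 46228\right) \left(30246 + 91059\right) = 174795 \cdot 121305 = 21203507475$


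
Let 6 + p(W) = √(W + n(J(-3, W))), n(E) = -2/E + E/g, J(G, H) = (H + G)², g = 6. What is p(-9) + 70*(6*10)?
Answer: 4194 + √2158/12 ≈ 4197.9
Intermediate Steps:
J(G, H) = (G + H)²
n(E) = -2/E + E/6
p(W) = -6 + √(W - 2/(-3 + W)² + (-3 + W)²/6) (p(W) = -6 + √(W + (-2/(-3 + W)² + (-3 + W)²/6)) = -6 + √(W - 2/(-3 + W)² + (-3 + W)²/6))
p(-9) + 70*(6*10) = (-6 + √6*√((-3 - 9)² - 12/(-3 - 9)² + 6*(-9))/6) + 70*(6*10) = (-6 + √6*√((-12)² - 12/(-12)² - 54)/6) + 70*60 = (-6 + √6*√(144 - 12*1/144 - 54)/6) + 4200 = (-6 + √6*√(144 - 1/12 - 54)/6) + 4200 = (-6 + √6*√(1079/12)/6) + 4200 = (-6 + √6*(√3237/6)/6) + 4200 = (-6 + √2158/12) + 4200 = 4194 + √2158/12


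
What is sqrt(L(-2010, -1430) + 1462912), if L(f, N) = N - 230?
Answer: 2*sqrt(365313) ≈ 1208.8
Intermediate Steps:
L(f, N) = -230 + N
sqrt(L(-2010, -1430) + 1462912) = sqrt((-230 - 1430) + 1462912) = sqrt(-1660 + 1462912) = sqrt(1461252) = 2*sqrt(365313)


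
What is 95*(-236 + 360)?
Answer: 11780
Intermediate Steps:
95*(-236 + 360) = 95*124 = 11780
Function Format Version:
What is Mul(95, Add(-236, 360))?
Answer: 11780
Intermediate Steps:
Mul(95, Add(-236, 360)) = Mul(95, 124) = 11780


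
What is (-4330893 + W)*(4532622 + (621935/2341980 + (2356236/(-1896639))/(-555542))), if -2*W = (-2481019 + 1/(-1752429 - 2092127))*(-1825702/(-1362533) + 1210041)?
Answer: 1954404255388246410351087895342961426224320582097/287253588974051681990467239456 ≈ 6.8038e+18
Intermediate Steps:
W = 15726203009541155785558575/10476668840696 (W = -(-2481019 + 1/(-1752429 - 2092127))*(-1825702/(-1362533) + 1210041)/2 = -(-2481019 + 1/(-3844556))*(-1825702*(-1/1362533) + 1210041)/2 = -(-2481019 - 1/3844556)*(1825702/1362533 + 1210041)/2 = -(-9538416482565)*1648722619555/(7689112*1362533) = -1/2*(-15726203009541155785558575/5238334420348) = 15726203009541155785558575/10476668840696 ≈ 1.5011e+12)
(-4330893 + W)*(4532622 + (621935/2341980 + (2356236/(-1896639))/(-555542))) = (-4330893 + 15726203009541155785558575/10476668840696)*(4532622 + (621935/2341980 + (2356236/(-1896639))/(-555542))) = 15726157636209410297137047*(4532622 + (621935*(1/2341980) + (2356236*(-1/1896639))*(-1/555542)))/10476668840696 = 15726157636209410297137047*(4532622 + (124387/468396 - 785412/632213*(-1/555542)))/10476668840696 = 15726157636209410297137047*(4532622 + (124387/468396 + 392706/175610437223))/10476668840696 = 15726157636209410297137047*(4532622 + 21843839396776877/82255226353504308)/10476668840696 = (15726157636209410297137047/10476668840696)*(372831870428712800312453/82255226353504308) = 1954404255388246410351087895342961426224320582097/287253588974051681990467239456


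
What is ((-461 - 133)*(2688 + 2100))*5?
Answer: -14220360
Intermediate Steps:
((-461 - 133)*(2688 + 2100))*5 = -594*4788*5 = -2844072*5 = -14220360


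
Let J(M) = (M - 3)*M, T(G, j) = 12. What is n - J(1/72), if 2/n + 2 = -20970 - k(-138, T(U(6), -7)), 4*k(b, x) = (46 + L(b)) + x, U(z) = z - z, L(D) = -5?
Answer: 18005843/435150144 ≈ 0.041378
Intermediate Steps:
U(z) = 0
k(b, x) = 41/4 + x/4 (k(b, x) = ((46 - 5) + x)/4 = (41 + x)/4 = 41/4 + x/4)
J(M) = M*(-3 + M) (J(M) = (-3 + M)*M = M*(-3 + M))
n = -8/83941 (n = 2/(-2 + (-20970 - (41/4 + (1/4)*12))) = 2/(-2 + (-20970 - (41/4 + 3))) = 2/(-2 + (-20970 - 1*53/4)) = 2/(-2 + (-20970 - 53/4)) = 2/(-2 - 83933/4) = 2/(-83941/4) = 2*(-4/83941) = -8/83941 ≈ -9.5305e-5)
n - J(1/72) = -8/83941 - (-3 + 1/72)/72 = -8/83941 - (-215)/(72*72) = -8/83941 - 1*(-215/5184) = -8/83941 + 215/5184 = 18005843/435150144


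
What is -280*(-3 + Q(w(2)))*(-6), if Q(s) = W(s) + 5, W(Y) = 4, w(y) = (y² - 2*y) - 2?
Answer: 10080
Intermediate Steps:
w(y) = -2 + y² - 2*y
Q(s) = 9 (Q(s) = 4 + 5 = 9)
-280*(-3 + Q(w(2)))*(-6) = -280*(-3 + 9)*(-6) = -1680*(-6) = -280*(-36) = 10080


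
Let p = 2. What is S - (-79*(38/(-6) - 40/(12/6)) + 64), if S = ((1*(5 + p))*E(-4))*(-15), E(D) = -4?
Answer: -5173/3 ≈ -1724.3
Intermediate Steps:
S = 420 (S = ((1*(5 + 2))*(-4))*(-15) = ((1*7)*(-4))*(-15) = (7*(-4))*(-15) = -28*(-15) = 420)
S - (-79*(38/(-6) - 40/(12/6)) + 64) = 420 - (-79*(38/(-6) - 40/(12/6)) + 64) = 420 - (-79*(38*(-⅙) - 40/(12*(⅙))) + 64) = 420 - (-79*(-19/3 - 40/2) + 64) = 420 - (-79*(-19/3 - 40*½) + 64) = 420 - (-79*(-19/3 - 20) + 64) = 420 - (-79*(-79/3) + 64) = 420 - (6241/3 + 64) = 420 - 1*6433/3 = 420 - 6433/3 = -5173/3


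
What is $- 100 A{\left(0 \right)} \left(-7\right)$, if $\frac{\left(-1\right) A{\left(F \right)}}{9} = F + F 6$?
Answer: $0$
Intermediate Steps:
$A{\left(F \right)} = - 63 F$ ($A{\left(F \right)} = - 9 \left(F + F 6\right) = - 9 \left(F + 6 F\right) = - 9 \cdot 7 F = - 63 F$)
$- 100 A{\left(0 \right)} \left(-7\right) = - 100 \left(\left(-63\right) 0\right) \left(-7\right) = \left(-100\right) 0 \left(-7\right) = 0 \left(-7\right) = 0$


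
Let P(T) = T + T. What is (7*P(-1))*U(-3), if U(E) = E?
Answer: 42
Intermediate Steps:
P(T) = 2*T
(7*P(-1))*U(-3) = (7*(2*(-1)))*(-3) = (7*(-2))*(-3) = -14*(-3) = 42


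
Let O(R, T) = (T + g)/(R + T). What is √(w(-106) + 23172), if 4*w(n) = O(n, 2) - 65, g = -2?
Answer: √92623/2 ≈ 152.17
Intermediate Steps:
O(R, T) = (-2 + T)/(R + T) (O(R, T) = (T - 2)/(R + T) = (-2 + T)/(R + T))
w(n) = -65/4 (w(n) = ((-2 + 2)/(n + 2) - 65)/4 = (0/(2 + n) - 65)/4 = (0 - 65)/4 = (¼)*(-65) = -65/4)
√(w(-106) + 23172) = √(-65/4 + 23172) = √(92623/4) = √92623/2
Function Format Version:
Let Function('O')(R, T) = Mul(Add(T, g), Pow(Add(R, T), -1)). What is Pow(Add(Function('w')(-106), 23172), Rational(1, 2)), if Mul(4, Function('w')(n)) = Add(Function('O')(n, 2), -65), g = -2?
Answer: Mul(Rational(1, 2), Pow(92623, Rational(1, 2))) ≈ 152.17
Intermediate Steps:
Function('O')(R, T) = Mul(Pow(Add(R, T), -1), Add(-2, T)) (Function('O')(R, T) = Mul(Add(T, -2), Pow(Add(R, T), -1)) = Mul(Add(-2, T), Pow(Add(R, T), -1)) = Mul(Pow(Add(R, T), -1), Add(-2, T)))
Function('w')(n) = Rational(-65, 4) (Function('w')(n) = Mul(Rational(1, 4), Add(Mul(Pow(Add(n, 2), -1), Add(-2, 2)), -65)) = Mul(Rational(1, 4), Add(Mul(Pow(Add(2, n), -1), 0), -65)) = Mul(Rational(1, 4), Add(0, -65)) = Mul(Rational(1, 4), -65) = Rational(-65, 4))
Pow(Add(Function('w')(-106), 23172), Rational(1, 2)) = Pow(Add(Rational(-65, 4), 23172), Rational(1, 2)) = Pow(Rational(92623, 4), Rational(1, 2)) = Mul(Rational(1, 2), Pow(92623, Rational(1, 2)))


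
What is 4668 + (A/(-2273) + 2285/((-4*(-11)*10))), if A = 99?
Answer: 934742081/200024 ≈ 4673.1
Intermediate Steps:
4668 + (A/(-2273) + 2285/((-4*(-11)*10))) = 4668 + (99/(-2273) + 2285/((-4*(-11)*10))) = 4668 + (99*(-1/2273) + 2285/((44*10))) = 4668 + (-99/2273 + 2285/440) = 4668 + (-99/2273 + 2285*(1/440)) = 4668 + (-99/2273 + 457/88) = 4668 + 1030049/200024 = 934742081/200024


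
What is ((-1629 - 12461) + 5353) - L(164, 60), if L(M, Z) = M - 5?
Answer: -8896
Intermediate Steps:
L(M, Z) = -5 + M
((-1629 - 12461) + 5353) - L(164, 60) = ((-1629 - 12461) + 5353) - (-5 + 164) = (-14090 + 5353) - 1*159 = -8737 - 159 = -8896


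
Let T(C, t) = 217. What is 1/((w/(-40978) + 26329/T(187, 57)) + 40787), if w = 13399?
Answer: 1270318/51966174863 ≈ 2.4445e-5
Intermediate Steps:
1/((w/(-40978) + 26329/T(187, 57)) + 40787) = 1/((13399/(-40978) + 26329/217) + 40787) = 1/((13399*(-1/40978) + 26329*(1/217)) + 40787) = 1/((-13399/40978 + 26329/217) + 40787) = 1/(153714597/1270318 + 40787) = 1/(51966174863/1270318) = 1270318/51966174863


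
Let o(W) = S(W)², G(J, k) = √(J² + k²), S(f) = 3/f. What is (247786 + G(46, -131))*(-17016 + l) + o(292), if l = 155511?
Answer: 2926015096176489/85264 + 138495*√19277 ≈ 3.4336e+10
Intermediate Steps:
o(W) = 9/W² (o(W) = (3/W)² = 9/W²)
(247786 + G(46, -131))*(-17016 + l) + o(292) = (247786 + √(46² + (-131)²))*(-17016 + 155511) + 9/292² = (247786 + √(2116 + 17161))*138495 + 9*(1/85264) = (247786 + √19277)*138495 + 9/85264 = (34317122070 + 138495*√19277) + 9/85264 = 2926015096176489/85264 + 138495*√19277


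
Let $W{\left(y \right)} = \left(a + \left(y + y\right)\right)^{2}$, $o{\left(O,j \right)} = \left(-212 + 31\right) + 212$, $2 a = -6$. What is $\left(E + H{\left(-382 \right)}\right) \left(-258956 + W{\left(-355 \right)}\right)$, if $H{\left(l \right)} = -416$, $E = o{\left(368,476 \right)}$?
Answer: $-96024005$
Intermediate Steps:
$a = -3$ ($a = \frac{1}{2} \left(-6\right) = -3$)
$o{\left(O,j \right)} = 31$ ($o{\left(O,j \right)} = -181 + 212 = 31$)
$W{\left(y \right)} = \left(-3 + 2 y\right)^{2}$ ($W{\left(y \right)} = \left(-3 + \left(y + y\right)\right)^{2} = \left(-3 + 2 y\right)^{2}$)
$E = 31$
$\left(E + H{\left(-382 \right)}\right) \left(-258956 + W{\left(-355 \right)}\right) = \left(31 - 416\right) \left(-258956 + \left(-3 + 2 \left(-355\right)\right)^{2}\right) = - 385 \left(-258956 + \left(-3 - 710\right)^{2}\right) = - 385 \left(-258956 + \left(-713\right)^{2}\right) = - 385 \left(-258956 + 508369\right) = \left(-385\right) 249413 = -96024005$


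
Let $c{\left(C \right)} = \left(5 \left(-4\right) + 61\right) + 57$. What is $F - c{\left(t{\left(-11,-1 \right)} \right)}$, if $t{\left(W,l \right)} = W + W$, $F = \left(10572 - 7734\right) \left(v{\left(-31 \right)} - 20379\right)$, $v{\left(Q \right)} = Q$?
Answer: $-57923678$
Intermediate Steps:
$F = -57923580$ ($F = \left(10572 - 7734\right) \left(-31 - 20379\right) = 2838 \left(-20410\right) = -57923580$)
$t{\left(W,l \right)} = 2 W$
$c{\left(C \right)} = 98$ ($c{\left(C \right)} = \left(-20 + 61\right) + 57 = 41 + 57 = 98$)
$F - c{\left(t{\left(-11,-1 \right)} \right)} = -57923580 - 98 = -57923678$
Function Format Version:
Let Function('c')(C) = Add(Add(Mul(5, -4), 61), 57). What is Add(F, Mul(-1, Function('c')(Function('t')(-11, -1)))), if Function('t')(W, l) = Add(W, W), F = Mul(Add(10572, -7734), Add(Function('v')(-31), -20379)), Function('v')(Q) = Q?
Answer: -57923678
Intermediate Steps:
F = -57923580 (F = Mul(Add(10572, -7734), Add(-31, -20379)) = Mul(2838, -20410) = -57923580)
Function('t')(W, l) = Mul(2, W)
Function('c')(C) = 98 (Function('c')(C) = Add(Add(-20, 61), 57) = Add(41, 57) = 98)
Add(F, Mul(-1, Function('c')(Function('t')(-11, -1)))) = Add(-57923580, Mul(-1, 98)) = Add(-57923580, -98) = -57923678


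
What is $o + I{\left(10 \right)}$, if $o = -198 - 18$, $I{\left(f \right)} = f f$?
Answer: $-116$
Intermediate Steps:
$I{\left(f \right)} = f^{2}$
$o = -216$ ($o = -198 - 18 = -216$)
$o + I{\left(10 \right)} = -216 + 10^{2} = -216 + 100 = -116$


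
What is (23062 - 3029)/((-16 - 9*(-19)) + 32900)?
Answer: 20033/33055 ≈ 0.60605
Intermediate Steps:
(23062 - 3029)/((-16 - 9*(-19)) + 32900) = 20033/((-16 + 171) + 32900) = 20033/(155 + 32900) = 20033/33055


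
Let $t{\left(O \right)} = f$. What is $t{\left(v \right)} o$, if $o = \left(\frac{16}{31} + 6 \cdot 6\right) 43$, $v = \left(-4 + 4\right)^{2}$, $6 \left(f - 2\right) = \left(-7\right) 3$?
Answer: $- \frac{73014}{31} \approx -2355.3$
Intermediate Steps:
$f = - \frac{3}{2}$ ($f = 2 + \frac{\left(-7\right) 3}{6} = 2 + \frac{1}{6} \left(-21\right) = 2 - \frac{7}{2} = - \frac{3}{2} \approx -1.5$)
$v = 0$ ($v = 0^{2} = 0$)
$t{\left(O \right)} = - \frac{3}{2}$
$o = \frac{48676}{31}$ ($o = \left(16 \cdot \frac{1}{31} + 36\right) 43 = \left(\frac{16}{31} + 36\right) 43 = \frac{1132}{31} \cdot 43 = \frac{48676}{31} \approx 1570.2$)
$t{\left(v \right)} o = \left(- \frac{3}{2}\right) \frac{48676}{31} = - \frac{73014}{31}$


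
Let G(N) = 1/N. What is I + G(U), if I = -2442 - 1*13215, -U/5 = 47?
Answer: -3679396/235 ≈ -15657.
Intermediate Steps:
U = -235 (U = -5*47 = -235)
I = -15657 (I = -2442 - 13215 = -15657)
I + G(U) = -15657 + 1/(-235) = -15657 - 1/235 = -3679396/235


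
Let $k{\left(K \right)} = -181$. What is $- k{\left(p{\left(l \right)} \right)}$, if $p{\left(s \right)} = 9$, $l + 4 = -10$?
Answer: $181$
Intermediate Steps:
$l = -14$ ($l = -4 - 10 = -14$)
$- k{\left(p{\left(l \right)} \right)} = \left(-1\right) \left(-181\right) = 181$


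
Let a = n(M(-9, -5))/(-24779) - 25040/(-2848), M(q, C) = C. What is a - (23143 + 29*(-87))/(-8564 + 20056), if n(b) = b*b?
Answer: 88662707395/12671831926 ≈ 6.9968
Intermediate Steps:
n(b) = b**2
a = 38774685/4410662 (a = (-5)**2/(-24779) - 25040/(-2848) = 25*(-1/24779) - 25040*(-1/2848) = -25/24779 + 1565/178 = 38774685/4410662 ≈ 8.7911)
a - (23143 + 29*(-87))/(-8564 + 20056) = 38774685/4410662 - (23143 + 29*(-87))/(-8564 + 20056) = 38774685/4410662 - (23143 - 2523)/11492 = 38774685/4410662 - 20620/11492 = 38774685/4410662 - 1*5155/2873 = 38774685/4410662 - 5155/2873 = 88662707395/12671831926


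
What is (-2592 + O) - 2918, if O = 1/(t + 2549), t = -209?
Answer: -12893399/2340 ≈ -5510.0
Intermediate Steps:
O = 1/2340 (O = 1/(-209 + 2549) = 1/2340 ≈ 0.00042735)
(-2592 + O) - 2918 = (-2592 + 1/2340) - 2918 = -6065279/2340 - 2918 = -12893399/2340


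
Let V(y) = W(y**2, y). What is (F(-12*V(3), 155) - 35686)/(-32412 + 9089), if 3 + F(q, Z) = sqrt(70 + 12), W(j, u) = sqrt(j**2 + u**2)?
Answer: 35689/23323 - sqrt(82)/23323 ≈ 1.5298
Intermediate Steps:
V(y) = sqrt(y**2 + y**4) (V(y) = sqrt((y**2)**2 + y**2) = sqrt(y**4 + y**2) = sqrt(y**2 + y**4))
F(q, Z) = -3 + sqrt(82) (F(q, Z) = -3 + sqrt(70 + 12) = -3 + sqrt(82))
(F(-12*V(3), 155) - 35686)/(-32412 + 9089) = ((-3 + sqrt(82)) - 35686)/(-32412 + 9089) = (-35689 + sqrt(82))/(-23323) = (-35689 + sqrt(82))*(-1/23323) = 35689/23323 - sqrt(82)/23323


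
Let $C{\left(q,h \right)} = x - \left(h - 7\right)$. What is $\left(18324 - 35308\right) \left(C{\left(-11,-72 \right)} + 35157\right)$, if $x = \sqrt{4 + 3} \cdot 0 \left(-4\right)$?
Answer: $-598448224$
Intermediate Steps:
$x = 0$ ($x = \sqrt{7} \cdot 0 = 0$)
$C{\left(q,h \right)} = 7 - h$ ($C{\left(q,h \right)} = 0 - \left(h - 7\right) = 0 - \left(-7 + h\right) = 7 - h$)
$\left(18324 - 35308\right) \left(C{\left(-11,-72 \right)} + 35157\right) = \left(18324 - 35308\right) \left(\left(7 - -72\right) + 35157\right) = \left(18324 - 35308\right) \left(\left(7 + 72\right) + 35157\right) = - 16984 \left(79 + 35157\right) = \left(-16984\right) 35236 = -598448224$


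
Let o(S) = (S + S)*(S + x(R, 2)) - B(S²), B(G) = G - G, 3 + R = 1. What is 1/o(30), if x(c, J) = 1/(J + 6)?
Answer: 2/3615 ≈ 0.00055325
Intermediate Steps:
R = -2 (R = -3 + 1 = -2)
B(G) = 0
x(c, J) = 1/(6 + J)
o(S) = 2*S*(⅛ + S) (o(S) = (S + S)*(S + 1/(6 + 2)) - 1*0 = (2*S)*(S + 1/8) + 0 = (2*S)*(S + ⅛) + 0 = (2*S)*(⅛ + S) + 0 = 2*S*(⅛ + S) + 0 = 2*S*(⅛ + S))
1/o(30) = 1/((¼)*30*(1 + 8*30)) = 1/((¼)*30*(1 + 240)) = 1/((¼)*30*241) = 1/(3615/2) = 2/3615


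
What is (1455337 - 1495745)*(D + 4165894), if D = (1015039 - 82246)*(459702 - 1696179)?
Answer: 46605493127821736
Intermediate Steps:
D = -1153377090261 (D = 932793*(-1236477) = -1153377090261)
(1455337 - 1495745)*(D + 4165894) = (1455337 - 1495745)*(-1153377090261 + 4165894) = -40408*(-1153372924367) = 46605493127821736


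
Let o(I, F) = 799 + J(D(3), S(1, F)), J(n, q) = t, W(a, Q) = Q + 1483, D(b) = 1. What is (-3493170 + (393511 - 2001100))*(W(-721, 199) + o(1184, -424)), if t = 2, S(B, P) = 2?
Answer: -12665184597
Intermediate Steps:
W(a, Q) = 1483 + Q
J(n, q) = 2
o(I, F) = 801 (o(I, F) = 799 + 2 = 801)
(-3493170 + (393511 - 2001100))*(W(-721, 199) + o(1184, -424)) = (-3493170 + (393511 - 2001100))*((1483 + 199) + 801) = (-3493170 - 1607589)*(1682 + 801) = -5100759*2483 = -12665184597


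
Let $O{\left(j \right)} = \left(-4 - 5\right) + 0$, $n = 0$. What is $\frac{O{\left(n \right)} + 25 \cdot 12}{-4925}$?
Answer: $- \frac{291}{4925} \approx -0.059086$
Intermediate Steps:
$O{\left(j \right)} = -9$ ($O{\left(j \right)} = -9 + 0 = -9$)
$\frac{O{\left(n \right)} + 25 \cdot 12}{-4925} = \frac{-9 + 25 \cdot 12}{-4925} = \left(-9 + 300\right) \left(- \frac{1}{4925}\right) = 291 \left(- \frac{1}{4925}\right) = - \frac{291}{4925}$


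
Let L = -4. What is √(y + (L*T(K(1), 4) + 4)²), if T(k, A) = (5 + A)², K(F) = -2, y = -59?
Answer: √102341 ≈ 319.91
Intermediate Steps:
√(y + (L*T(K(1), 4) + 4)²) = √(-59 + (-4*(5 + 4)² + 4)²) = √(-59 + (-4*9² + 4)²) = √(-59 + (-4*81 + 4)²) = √(-59 + (-324 + 4)²) = √(-59 + (-320)²) = √(-59 + 102400) = √102341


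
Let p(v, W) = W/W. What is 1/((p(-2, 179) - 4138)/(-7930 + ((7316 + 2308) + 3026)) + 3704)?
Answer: 4720/17478743 ≈ 0.00027004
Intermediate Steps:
p(v, W) = 1
1/((p(-2, 179) - 4138)/(-7930 + ((7316 + 2308) + 3026)) + 3704) = 1/((1 - 4138)/(-7930 + ((7316 + 2308) + 3026)) + 3704) = 1/(-4137/(-7930 + (9624 + 3026)) + 3704) = 1/(-4137/(-7930 + 12650) + 3704) = 1/(-4137/4720 + 3704) = 1/(17478743/4720) = 4720/17478743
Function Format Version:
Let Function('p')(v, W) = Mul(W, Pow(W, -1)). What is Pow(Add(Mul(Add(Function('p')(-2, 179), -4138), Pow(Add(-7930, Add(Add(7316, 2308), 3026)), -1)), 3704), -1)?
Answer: Rational(4720, 17478743) ≈ 0.00027004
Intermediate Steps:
Function('p')(v, W) = 1
Pow(Add(Mul(Add(Function('p')(-2, 179), -4138), Pow(Add(-7930, Add(Add(7316, 2308), 3026)), -1)), 3704), -1) = Pow(Add(Mul(Add(1, -4138), Pow(Add(-7930, Add(Add(7316, 2308), 3026)), -1)), 3704), -1) = Pow(Add(Mul(-4137, Pow(Add(-7930, Add(9624, 3026)), -1)), 3704), -1) = Pow(Add(Mul(-4137, Pow(Add(-7930, 12650), -1)), 3704), -1) = Pow(Add(Mul(-4137, Pow(4720, -1)), 3704), -1) = Pow(Add(Mul(-4137, Rational(1, 4720)), 3704), -1) = Pow(Add(Rational(-4137, 4720), 3704), -1) = Pow(Rational(17478743, 4720), -1) = Rational(4720, 17478743)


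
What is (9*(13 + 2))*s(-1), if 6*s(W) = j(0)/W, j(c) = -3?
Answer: 135/2 ≈ 67.500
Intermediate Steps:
s(W) = -1/(2*W) (s(W) = (-3/W)/6 = -1/(2*W))
(9*(13 + 2))*s(-1) = (9*(13 + 2))*(-1/2/(-1)) = (9*15)*(-1/2*(-1)) = 135*(1/2) = 135/2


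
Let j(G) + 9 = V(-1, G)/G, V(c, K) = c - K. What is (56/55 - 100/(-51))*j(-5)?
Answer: -409444/14025 ≈ -29.194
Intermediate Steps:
j(G) = -9 + (-1 - G)/G
(56/55 - 100/(-51))*j(-5) = (56/55 - 100/(-51))*(-10 - 1/(-5)) = (56*(1/55) - 100*(-1/51))*(-10 - 1*(-1/5)) = (56/55 + 100/51)*(-10 + 1/5) = (8356/2805)*(-49/5) = -409444/14025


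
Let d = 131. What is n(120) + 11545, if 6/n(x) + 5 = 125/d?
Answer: 3059032/265 ≈ 11544.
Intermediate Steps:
n(x) = -393/265 (n(x) = 6/(-5 + 125/131) = 6/(-530/131) = 6*(-131/530) = -393/265)
n(120) + 11545 = -393/265 + 11545 = 3059032/265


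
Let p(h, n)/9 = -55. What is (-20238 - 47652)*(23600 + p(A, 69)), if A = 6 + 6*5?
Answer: -1568598450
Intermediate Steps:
A = 36 (A = 6 + 30 = 36)
p(h, n) = -495 (p(h, n) = 9*(-55) = -495)
(-20238 - 47652)*(23600 + p(A, 69)) = (-20238 - 47652)*(23600 - 495) = -67890*23105 = -1568598450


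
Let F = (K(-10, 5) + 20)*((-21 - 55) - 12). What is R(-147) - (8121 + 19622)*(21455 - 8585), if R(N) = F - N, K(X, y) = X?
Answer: -357053143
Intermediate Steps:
F = -880 (F = (-10 + 20)*((-21 - 55) - 12) = 10*(-76 - 12) = 10*(-88) = -880)
R(N) = -880 - N
R(-147) - (8121 + 19622)*(21455 - 8585) = (-880 - 1*(-147)) - (8121 + 19622)*(21455 - 8585) = (-880 + 147) - 27743*12870 = -733 - 1*357052410 = -733 - 357052410 = -357053143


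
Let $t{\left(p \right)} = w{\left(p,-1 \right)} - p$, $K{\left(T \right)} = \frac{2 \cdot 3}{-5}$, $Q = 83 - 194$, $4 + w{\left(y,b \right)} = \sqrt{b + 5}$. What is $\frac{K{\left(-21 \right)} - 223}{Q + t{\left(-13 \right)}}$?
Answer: $\frac{1121}{500} \approx 2.242$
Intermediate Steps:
$w{\left(y,b \right)} = -4 + \sqrt{5 + b}$ ($w{\left(y,b \right)} = -4 + \sqrt{b + 5} = -4 + \sqrt{5 + b}$)
$Q = -111$ ($Q = 83 - 194 = -111$)
$K{\left(T \right)} = - \frac{6}{5}$ ($K{\left(T \right)} = 6 \left(- \frac{1}{5}\right) = - \frac{6}{5}$)
$t{\left(p \right)} = -2 - p$ ($t{\left(p \right)} = \left(-4 + \sqrt{5 - 1}\right) - p = \left(-4 + \sqrt{4}\right) - p = \left(-4 + 2\right) - p = -2 - p$)
$\frac{K{\left(-21 \right)} - 223}{Q + t{\left(-13 \right)}} = \frac{- \frac{6}{5} - 223}{-111 - -11} = - \frac{1121}{5 \left(-111 + \left(-2 + 13\right)\right)} = - \frac{1121}{5 \left(-111 + 11\right)} = - \frac{1121}{5 \left(-100\right)} = \left(- \frac{1121}{5}\right) \left(- \frac{1}{100}\right) = \frac{1121}{500}$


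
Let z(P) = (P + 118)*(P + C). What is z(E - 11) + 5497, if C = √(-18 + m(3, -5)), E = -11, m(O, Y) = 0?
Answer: 3385 + 288*I*√2 ≈ 3385.0 + 407.29*I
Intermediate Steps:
C = 3*I*√2 (C = √(-18 + 0) = √(-18) = 3*I*√2 ≈ 4.2426*I)
z(P) = (118 + P)*(P + 3*I*√2) (z(P) = (P + 118)*(P + 3*I*√2) = (118 + P)*(P + 3*I*√2))
z(E - 11) + 5497 = ((-11 - 11)² + 118*(-11 - 11) + 354*I*√2 + 3*I*(-11 - 11)*√2) + 5497 = ((-22)² + 118*(-22) + 354*I*√2 + 3*I*(-22)*√2) + 5497 = (484 - 2596 + 354*I*√2 - 66*I*√2) + 5497 = (-2112 + 288*I*√2) + 5497 = 3385 + 288*I*√2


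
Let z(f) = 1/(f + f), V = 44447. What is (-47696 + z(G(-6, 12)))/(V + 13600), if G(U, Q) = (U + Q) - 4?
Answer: -190783/232188 ≈ -0.82167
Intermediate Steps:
G(U, Q) = -4 + Q + U (G(U, Q) = (Q + U) - 4 = -4 + Q + U)
z(f) = 1/(2*f)
(-47696 + z(G(-6, 12)))/(V + 13600) = (-47696 + 1/(2*(-4 + 12 - 6)))/(44447 + 13600) = (-47696 + (½)/2)/58047 = (-47696 + (½)*(½))*(1/58047) = (-47696 + ¼)*(1/58047) = -190783/4*1/58047 = -190783/232188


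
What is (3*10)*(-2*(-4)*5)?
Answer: 1200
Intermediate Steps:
(3*10)*(-2*(-4)*5) = 30*(8*5) = 30*40 = 1200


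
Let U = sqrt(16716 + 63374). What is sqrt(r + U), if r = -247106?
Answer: sqrt(-247106 + sqrt(80090)) ≈ 496.81*I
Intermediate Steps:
U = sqrt(80090) ≈ 283.00
sqrt(r + U) = sqrt(-247106 + sqrt(80090))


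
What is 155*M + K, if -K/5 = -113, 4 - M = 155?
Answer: -22840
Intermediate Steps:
M = -151 (M = 4 - 1*155 = 4 - 155 = -151)
K = 565 (K = -5*(-113) = 565)
155*M + K = 155*(-151) + 565 = -23405 + 565 = -22840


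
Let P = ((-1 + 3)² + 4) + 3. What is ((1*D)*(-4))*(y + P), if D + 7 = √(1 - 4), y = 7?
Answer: 504 - 72*I*√3 ≈ 504.0 - 124.71*I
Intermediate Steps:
D = -7 + I*√3 (D = -7 + √(1 - 4) = -7 + √(-3) = -7 + I*√3 ≈ -7.0 + 1.732*I)
P = 11 (P = (2² + 4) + 3 = (4 + 4) + 3 = 8 + 3 = 11)
((1*D)*(-4))*(y + P) = ((1*(-7 + I*√3))*(-4))*(7 + 11) = ((-7 + I*√3)*(-4))*18 = (28 - 4*I*√3)*18 = 504 - 72*I*√3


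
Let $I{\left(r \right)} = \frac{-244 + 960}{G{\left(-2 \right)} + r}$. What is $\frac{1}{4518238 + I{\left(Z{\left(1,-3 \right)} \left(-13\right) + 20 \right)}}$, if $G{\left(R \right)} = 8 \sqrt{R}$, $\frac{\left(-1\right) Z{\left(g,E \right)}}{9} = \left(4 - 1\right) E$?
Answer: $\frac{2410969832009}{10893333840929268738} + \frac{1432 i \sqrt{2}}{5446666920464634369} \approx 2.2133 \cdot 10^{-7} + 3.7182 \cdot 10^{-16} i$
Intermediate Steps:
$Z{\left(g,E \right)} = - 27 E$ ($Z{\left(g,E \right)} = - 9 \left(4 - 1\right) E = - 9 \cdot 3 E = - 27 E$)
$I{\left(r \right)} = \frac{716}{r + 8 i \sqrt{2}}$ ($I{\left(r \right)} = \frac{-244 + 960}{8 \sqrt{-2} + r} = \frac{716}{8 i \sqrt{2} + r} = \frac{716}{r + 8 i \sqrt{2}}$)
$\frac{1}{4518238 + I{\left(Z{\left(1,-3 \right)} \left(-13\right) + 20 \right)}} = \frac{1}{4518238 + \frac{716}{\left(\left(-27\right) \left(-3\right) \left(-13\right) + 20\right) + 8 i \sqrt{2}}} = \frac{1}{4518238 + \frac{716}{\left(81 \left(-13\right) + 20\right) + 8 i \sqrt{2}}} = \frac{1}{4518238 + \frac{716}{\left(-1053 + 20\right) + 8 i \sqrt{2}}} = \frac{1}{4518238 + \frac{716}{-1033 + 8 i \sqrt{2}}}$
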